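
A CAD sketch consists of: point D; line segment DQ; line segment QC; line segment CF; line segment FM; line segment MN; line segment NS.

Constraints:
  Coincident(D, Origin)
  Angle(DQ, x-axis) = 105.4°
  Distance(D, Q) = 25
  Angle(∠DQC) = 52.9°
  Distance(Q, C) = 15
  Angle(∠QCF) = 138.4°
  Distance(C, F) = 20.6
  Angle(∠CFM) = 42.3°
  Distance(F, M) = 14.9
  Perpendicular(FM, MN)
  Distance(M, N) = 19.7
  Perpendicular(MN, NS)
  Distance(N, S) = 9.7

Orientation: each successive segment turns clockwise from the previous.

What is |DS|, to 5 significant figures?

27.720

D is at the origin; DQ runs at 105.4° with length 25.0, so Q = (-6.6389, 24.102). ∠DQC = 52.9° gives QC at -21.700° from the x-axis; with |QC| = 15.0, C = (7.2981, 18.556). ∠QCF = 138.4° gives CF at -63.300° from the x-axis; with |CF| = 20.6, F = (16.554, 0.15273). ∠CFM = 42.3° gives FM at 159.00° from the x-axis; with |FM| = 14.9, M = (2.6437, 5.4924). FM is perpendicular to MN, so MN runs at 69.000°; with |MN| = 19.7, N = (9.7036, 23.884). The perpendicularity gives NS at right angles to MN, so NS runs at -21.000°; with |NS| = 9.7, S = (18.759, 20.408). Then |DS| = |S − D| = 27.720.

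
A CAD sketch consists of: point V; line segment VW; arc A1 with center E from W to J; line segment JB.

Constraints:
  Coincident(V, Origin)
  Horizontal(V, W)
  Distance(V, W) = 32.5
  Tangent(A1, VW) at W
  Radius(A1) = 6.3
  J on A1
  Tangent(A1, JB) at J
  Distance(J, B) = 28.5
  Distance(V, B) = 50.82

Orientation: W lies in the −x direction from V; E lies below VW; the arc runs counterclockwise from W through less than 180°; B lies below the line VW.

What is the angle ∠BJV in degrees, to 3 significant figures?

95.6°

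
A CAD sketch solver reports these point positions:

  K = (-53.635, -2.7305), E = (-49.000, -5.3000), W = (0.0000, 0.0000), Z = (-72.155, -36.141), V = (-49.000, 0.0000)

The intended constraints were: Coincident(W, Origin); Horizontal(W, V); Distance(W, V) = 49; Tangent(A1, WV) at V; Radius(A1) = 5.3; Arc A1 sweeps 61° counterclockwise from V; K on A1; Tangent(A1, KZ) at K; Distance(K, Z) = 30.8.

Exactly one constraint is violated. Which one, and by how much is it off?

Distance(K, Z) = 30.8 — off by 7.40.

W = (0.00, 0.00) ✓; W.y = 0.00, V.y = 0.00 ✓; |WV| = 49.00 ✓; ∠(EV, VW) = 90.00° ✓; |EV| = 5.300 ✓; bearing(E→K) − bearing(E→V) = 61.00° ✓; |EK| = 5.300 ✓; ∠(EK, KZ) = 90.00° ✓; |KZ| = 38.20 ✗.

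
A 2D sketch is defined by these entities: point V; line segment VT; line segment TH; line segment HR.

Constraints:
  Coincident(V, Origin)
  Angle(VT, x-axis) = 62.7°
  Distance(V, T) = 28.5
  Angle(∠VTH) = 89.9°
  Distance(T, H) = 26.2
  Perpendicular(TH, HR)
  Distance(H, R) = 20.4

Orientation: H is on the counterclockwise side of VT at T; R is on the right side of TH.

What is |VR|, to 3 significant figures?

55.5

V is at the origin; VT runs at 62.7° with length 28.5, so T = 28.5·(cos 62.7°, sin 62.7°) = (13.1, 25.3). ∠VTH = 89.9°, so TH runs at 62.7° + (180° − 89.9°) = 153° from the x-axis; with |TH| = 26.2, H = T + 26.2·(cos 153°, sin 153°) = (-10.2, 37.3). TH is perpendicular to HR; with |HR| = 20.4 on the right of TH, R = H + 20.4·(0.457, 0.889) = (-0.906, 55.4). Then |VR| = |R − V| = 55.5.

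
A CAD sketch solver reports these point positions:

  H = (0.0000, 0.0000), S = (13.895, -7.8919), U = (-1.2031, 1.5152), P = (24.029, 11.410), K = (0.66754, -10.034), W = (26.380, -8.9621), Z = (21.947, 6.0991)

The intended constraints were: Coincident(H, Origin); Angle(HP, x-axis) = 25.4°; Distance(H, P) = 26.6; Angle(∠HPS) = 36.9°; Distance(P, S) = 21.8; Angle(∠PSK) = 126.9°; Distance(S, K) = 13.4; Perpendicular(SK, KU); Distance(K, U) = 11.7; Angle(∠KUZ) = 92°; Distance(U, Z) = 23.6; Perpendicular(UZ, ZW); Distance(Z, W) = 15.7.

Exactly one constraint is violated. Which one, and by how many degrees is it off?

Perpendicular(UZ, ZW) — off by 5.20°.

H = (0.00, 0.00) ✓; HP at 25.40° ✓; |HP| = 26.60 ✓; ∠HPS = 36.90° ✓; |PS| = 21.80 ✓; ∠PSK = 126.9° ✓; |SK| = 13.40 ✓; ∠(SK, KU) = 90.00° ✓; |KU| = 11.70 ✓; ∠KUZ = 92.00° ✓; |UZ| = 23.60 ✓; ∠(UZ, ZW) = 84.80° ✗; |ZW| = 15.70 ✓.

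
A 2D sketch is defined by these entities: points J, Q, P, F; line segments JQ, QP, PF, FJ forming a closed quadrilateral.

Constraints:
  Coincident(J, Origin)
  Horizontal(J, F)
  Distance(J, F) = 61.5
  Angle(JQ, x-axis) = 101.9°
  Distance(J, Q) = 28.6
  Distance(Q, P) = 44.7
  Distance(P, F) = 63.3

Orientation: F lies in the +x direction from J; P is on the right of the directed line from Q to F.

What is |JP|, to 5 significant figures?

16.282

J is at the origin; JF is horizontal with |JF| = 61.5 and F in +x, so F = (61.5, 0). JQ runs at 101.9° with |JQ| = 28.6, so Q = (-5.8974, 27.985). P is determined by |QP| = 44.7 and |PF| = 63.3 together: it lies at the intersection of circle(Q, 44.7) and circle(F, 63.3). With |QF| = 72.977, the foot of the radical line on QF is 22.725 from Q and the perpendicular offset is √(44.7² − 22.725²) = 38.492. Taking the right-of-QF solution: P = (0.32902, -16.279).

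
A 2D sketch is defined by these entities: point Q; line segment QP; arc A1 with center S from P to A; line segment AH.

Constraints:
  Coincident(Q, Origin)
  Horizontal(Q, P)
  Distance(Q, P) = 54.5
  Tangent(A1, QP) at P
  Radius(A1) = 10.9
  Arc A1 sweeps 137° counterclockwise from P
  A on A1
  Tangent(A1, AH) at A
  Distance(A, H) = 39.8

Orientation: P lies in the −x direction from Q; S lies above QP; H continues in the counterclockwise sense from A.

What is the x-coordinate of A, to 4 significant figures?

-47.07

Q is at the origin; QP is horizontal with |QP| = 54.5 and P on the −x side, so P = (-54.50, 0.000). The tangent condition forces SP to be normal to QP, so S = P + (0, 10.9) = (-54.50, 10.90). On A1, P sits at bearing -90° from S; a 137° counterclockwise sweep puts A at bearing 47°, so A = S + 10.9·(cos 47°, sin 47°) = (-47.07, 18.87). So A.x = -47.07.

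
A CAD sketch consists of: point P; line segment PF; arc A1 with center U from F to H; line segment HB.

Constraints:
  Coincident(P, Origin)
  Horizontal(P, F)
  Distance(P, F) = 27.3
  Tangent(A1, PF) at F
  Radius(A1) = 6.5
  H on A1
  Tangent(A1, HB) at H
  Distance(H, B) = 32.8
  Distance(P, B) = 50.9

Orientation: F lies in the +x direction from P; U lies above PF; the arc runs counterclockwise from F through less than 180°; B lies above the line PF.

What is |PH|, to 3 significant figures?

34.5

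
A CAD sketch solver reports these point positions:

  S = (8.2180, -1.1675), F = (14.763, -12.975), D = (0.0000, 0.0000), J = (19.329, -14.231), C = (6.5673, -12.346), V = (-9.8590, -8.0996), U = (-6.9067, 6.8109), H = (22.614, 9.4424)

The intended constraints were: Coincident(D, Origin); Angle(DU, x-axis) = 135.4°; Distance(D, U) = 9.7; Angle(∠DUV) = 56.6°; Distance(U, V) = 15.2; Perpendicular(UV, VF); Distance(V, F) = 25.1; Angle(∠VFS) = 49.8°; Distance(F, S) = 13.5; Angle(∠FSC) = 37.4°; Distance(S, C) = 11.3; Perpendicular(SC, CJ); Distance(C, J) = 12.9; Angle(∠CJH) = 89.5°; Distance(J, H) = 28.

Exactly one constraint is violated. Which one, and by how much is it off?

Distance(J, H) = 28 — off by 4.10.

D = (0.00, 0.00) ✓; DU at 135.4° ✓; |DU| = 9.700 ✓; ∠DUV = 56.60° ✓; |UV| = 15.20 ✓; ∠(UV, VF) = 90.00° ✓; |VF| = 25.10 ✓; ∠VFS = 49.80° ✓; |FS| = 13.50 ✓; ∠FSC = 37.40° ✓; |SC| = 11.30 ✓; ∠(SC, CJ) = 90.00° ✓; |CJ| = 12.90 ✓; ∠CJH = 89.50° ✓; |JH| = 23.90 ✗.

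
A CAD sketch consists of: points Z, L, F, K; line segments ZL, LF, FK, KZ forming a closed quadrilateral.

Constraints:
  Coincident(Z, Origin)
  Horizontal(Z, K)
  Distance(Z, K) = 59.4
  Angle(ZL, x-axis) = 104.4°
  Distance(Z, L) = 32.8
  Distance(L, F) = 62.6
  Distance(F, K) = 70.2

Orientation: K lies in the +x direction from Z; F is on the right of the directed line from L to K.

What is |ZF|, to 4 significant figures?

30.90

Checks: |LF| = 62.60 ✓; |FK| = 70.20 ✓.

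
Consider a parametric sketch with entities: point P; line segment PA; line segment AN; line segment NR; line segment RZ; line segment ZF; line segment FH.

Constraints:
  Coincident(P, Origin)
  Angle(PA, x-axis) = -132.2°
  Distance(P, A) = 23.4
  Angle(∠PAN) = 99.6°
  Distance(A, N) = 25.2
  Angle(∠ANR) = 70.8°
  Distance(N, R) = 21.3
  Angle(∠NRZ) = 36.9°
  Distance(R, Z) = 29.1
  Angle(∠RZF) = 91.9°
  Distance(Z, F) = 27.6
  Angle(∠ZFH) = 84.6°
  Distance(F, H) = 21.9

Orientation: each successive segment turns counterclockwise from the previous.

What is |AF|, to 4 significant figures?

39.17

P is at the origin; PA runs at -132.2° with length 23.4, so A = (-15.72, -17.33). ∠PAN = 99.6° gives AN at -51.80° from the x-axis; with |AN| = 25.2, N = (-0.1344, -37.14). ∠ANR = 70.8° gives NR at 57.40° from the x-axis; with |NR| = 21.3, R = (11.34, -19.19). ∠NRZ = 36.9° gives RZ at -159.5° from the x-axis; with |RZ| = 29.1, Z = (-15.92, -29.39). ∠RZF = 91.9° gives ZF at -71.40° from the x-axis; with |ZF| = 27.6, F = (-7.112, -55.54). Then |AF| = |F − A| = 39.17.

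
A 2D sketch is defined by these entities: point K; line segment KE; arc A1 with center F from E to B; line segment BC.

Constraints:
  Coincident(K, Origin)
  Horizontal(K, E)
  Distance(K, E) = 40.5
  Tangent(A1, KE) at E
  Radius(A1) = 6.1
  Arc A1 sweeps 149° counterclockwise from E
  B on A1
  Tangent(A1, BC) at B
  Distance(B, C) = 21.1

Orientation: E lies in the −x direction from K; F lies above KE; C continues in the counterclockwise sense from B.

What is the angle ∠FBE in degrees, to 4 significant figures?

15.50°

K is at the origin; K and E share the same y with |KE| = 40.5 and E on the −x side, so E = (-40.50, 0.000). The tangent condition forces FE to be normal to KE, so F = E + (0, 6.1) = (-40.50, 6.100). On A1, E sits at bearing -90° from F; a 149° counterclockwise sweep puts B at bearing 59°, so B = F + 6.1·(cos 59°, sin 59°) = (-37.36, 11.33). Then cos ∠FBE = BF·BE / (|BF||BE|), giving 15.50°.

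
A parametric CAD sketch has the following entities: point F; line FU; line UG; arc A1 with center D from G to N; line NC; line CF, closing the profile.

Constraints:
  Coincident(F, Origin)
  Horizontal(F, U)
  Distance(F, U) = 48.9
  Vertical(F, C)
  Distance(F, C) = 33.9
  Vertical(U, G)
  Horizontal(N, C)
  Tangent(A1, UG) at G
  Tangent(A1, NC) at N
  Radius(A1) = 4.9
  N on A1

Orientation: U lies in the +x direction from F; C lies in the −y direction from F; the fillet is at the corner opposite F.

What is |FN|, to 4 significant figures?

55.54

The virtual corner opposite F is at (48.90, -33.90). Since A1 is tangent to UG there, DG ⟂ UG and A1 meets NC tangentially, so DN is at right angles to NC, with radius 4.9, so the center D sits 4.9 in from both sides at D = (44.00, -29.00). That places the tangent points at G = (48.90, -29.00) on UG and N = (44.00, -33.90) on NC. Then |FN| = |N − F| = 55.54.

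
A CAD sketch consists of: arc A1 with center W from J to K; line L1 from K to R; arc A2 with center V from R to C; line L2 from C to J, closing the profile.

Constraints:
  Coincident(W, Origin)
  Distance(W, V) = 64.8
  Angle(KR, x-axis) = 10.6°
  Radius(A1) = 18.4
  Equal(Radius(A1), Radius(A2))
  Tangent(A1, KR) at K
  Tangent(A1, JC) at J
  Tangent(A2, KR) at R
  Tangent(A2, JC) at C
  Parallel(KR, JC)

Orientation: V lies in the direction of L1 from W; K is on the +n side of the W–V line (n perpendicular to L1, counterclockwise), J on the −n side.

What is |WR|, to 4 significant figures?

67.36

Tangency of A1 to both parallel lines with radius 18.4 puts K and J at W ± 18.4·n: K = (-3.385, 18.09), J = (3.385, -18.09). Equal radii place R and C the same way about V: R = V + 18.4·n = (60.31, 30.01), C = V − 18.4·n = (67.08, -6.166). Then |WR| = |R − W| = 67.36.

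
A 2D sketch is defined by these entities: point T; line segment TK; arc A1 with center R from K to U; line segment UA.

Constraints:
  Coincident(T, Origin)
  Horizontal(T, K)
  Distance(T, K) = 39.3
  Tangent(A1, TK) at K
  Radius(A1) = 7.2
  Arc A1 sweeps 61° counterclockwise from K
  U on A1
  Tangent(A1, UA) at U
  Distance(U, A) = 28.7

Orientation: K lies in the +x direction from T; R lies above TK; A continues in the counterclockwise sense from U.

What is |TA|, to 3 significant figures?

66.1

T is at the origin; T and K share the same y with |TK| = 39.3 and K on the +x side, so K = (39.3, 0.00). Tangency of A1 to TK means the radius RK is perpendicular to TK, so R = K + (0, 7.2) = (39.3, 7.20). On A1, K sits at bearing -90° from R; a 61° counterclockwise sweep puts U at bearing -29°, so U = R + 7.2·(cos -29°, sin -29°) = (45.6, 3.71). A1 meets UA tangentially, so RU is at right angles to UA, so UA runs along (−sin -29°, cos -29°); with |UA| = 28.7, A = (59.5, 28.8). Then |TA| = |A − T| = 66.1.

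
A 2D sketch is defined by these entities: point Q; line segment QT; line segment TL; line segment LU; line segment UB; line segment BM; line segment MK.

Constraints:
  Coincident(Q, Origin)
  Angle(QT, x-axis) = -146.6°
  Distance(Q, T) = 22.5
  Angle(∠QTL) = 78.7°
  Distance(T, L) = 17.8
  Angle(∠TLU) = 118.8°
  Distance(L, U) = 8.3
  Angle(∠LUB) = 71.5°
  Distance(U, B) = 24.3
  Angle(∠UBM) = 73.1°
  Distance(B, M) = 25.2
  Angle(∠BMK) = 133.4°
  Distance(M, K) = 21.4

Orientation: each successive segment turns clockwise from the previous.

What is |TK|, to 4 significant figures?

31.77

Q is at the origin; QT runs at -146.6° with length 22.5, so T = (-18.78, -12.39). ∠QTL = 78.7° gives TL at 112.1° from the x-axis; with |TL| = 17.8, L = (-25.48, 4.106). ∠TLU = 118.8° gives LU at 50.90° from the x-axis; with |LU| = 8.3, U = (-20.25, 10.55). ∠LUB = 71.5° gives UB at -57.60° from the x-axis; with |UB| = 24.3, B = (-7.226, -9.970). ∠UBM = 73.1° gives BM at -164.5° from the x-axis; with |BM| = 25.2, M = (-31.51, -16.70). ∠BMK = 133.4° gives MK at 148.9° from the x-axis; with |MK| = 21.4, K = (-49.83, -5.650). Then |TK| = |K − T| = 31.77.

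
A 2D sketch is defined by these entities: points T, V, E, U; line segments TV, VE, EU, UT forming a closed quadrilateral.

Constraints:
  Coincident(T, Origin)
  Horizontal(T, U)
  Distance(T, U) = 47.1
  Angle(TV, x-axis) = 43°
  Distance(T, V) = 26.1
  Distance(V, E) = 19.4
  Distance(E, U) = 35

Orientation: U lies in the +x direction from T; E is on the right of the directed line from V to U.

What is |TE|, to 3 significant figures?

12.1

T is at the origin; TU is horizontal with |TU| = 47.1 and U in +x, so U = (47.1, 0). TV runs at 43.0° with |TV| = 26.1, so V = (19.1, 17.8). E is determined by |VE| = 19.4 and |EU| = 35.0 together: it lies at the intersection of circle(V, 19.4) and circle(U, 35.0). With |VU| = 33.2, the foot of the radical line on VU is 3.81 from V and the perpendicular offset is √(19.4² − 3.81²) = 19.0. Taking the right-of-VU solution: E = (12.1, -0.298).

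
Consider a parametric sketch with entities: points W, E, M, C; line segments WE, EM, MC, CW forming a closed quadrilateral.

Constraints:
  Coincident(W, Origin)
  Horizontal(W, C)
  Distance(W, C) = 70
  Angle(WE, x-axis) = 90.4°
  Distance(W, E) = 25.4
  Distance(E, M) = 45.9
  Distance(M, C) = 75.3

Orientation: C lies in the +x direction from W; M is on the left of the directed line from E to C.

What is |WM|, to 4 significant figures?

67.87

Checks: |EM| = 45.90 ✓; |MC| = 75.30 ✓.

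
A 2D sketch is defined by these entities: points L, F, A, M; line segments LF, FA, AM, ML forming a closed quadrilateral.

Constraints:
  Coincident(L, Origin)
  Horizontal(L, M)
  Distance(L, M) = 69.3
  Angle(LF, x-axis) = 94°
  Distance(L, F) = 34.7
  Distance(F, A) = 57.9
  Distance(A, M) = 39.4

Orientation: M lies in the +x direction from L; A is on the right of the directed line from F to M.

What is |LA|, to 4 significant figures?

34.02

L is at the origin; LM is horizontal with |LM| = 69.3 and M in +x, so M = (69.3, 0). LF runs at 94.0° with |LF| = 34.7, so F = (-2.421, 34.62). A is determined by |FA| = 57.9 and |AM| = 39.4 together: it lies at the intersection of circle(F, 57.9) and circle(M, 39.4). With |FM| = 79.64, the foot of the radical line on FM is 51.12 from F and the perpendicular offset is √(57.9² − 51.12²) = 27.19. Taking the right-of-FM solution: A = (31.80, -12.09).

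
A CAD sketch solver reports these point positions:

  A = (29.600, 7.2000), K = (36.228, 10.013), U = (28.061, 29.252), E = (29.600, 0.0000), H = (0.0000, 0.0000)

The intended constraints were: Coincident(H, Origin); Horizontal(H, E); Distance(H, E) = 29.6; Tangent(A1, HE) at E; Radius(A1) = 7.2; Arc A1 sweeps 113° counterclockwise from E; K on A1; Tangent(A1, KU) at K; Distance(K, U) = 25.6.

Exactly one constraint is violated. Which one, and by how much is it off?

Distance(K, U) = 25.6 — off by 4.70.

H = (0.00, 0.00) ✓; H.y = 0.00, E.y = 0.00 ✓; |HE| = 29.60 ✓; ∠(AE, EH) = 90.00° ✓; |AE| = 7.200 ✓; bearing(A→K) − bearing(A→E) = 113.0° ✓; |AK| = 7.200 ✓; ∠(AK, KU) = 90.00° ✓; |KU| = 20.90 ✗.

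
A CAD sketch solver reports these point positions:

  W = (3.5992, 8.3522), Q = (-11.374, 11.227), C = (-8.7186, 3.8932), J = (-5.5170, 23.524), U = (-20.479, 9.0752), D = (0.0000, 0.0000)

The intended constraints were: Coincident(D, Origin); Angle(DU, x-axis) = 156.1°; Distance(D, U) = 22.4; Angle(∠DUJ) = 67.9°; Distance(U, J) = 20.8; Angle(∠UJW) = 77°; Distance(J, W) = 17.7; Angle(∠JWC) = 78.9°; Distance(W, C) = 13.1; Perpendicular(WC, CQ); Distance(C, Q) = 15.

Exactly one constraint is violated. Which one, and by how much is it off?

Distance(C, Q) = 15 — off by 7.20.

D = (0.00, 0.00) ✓; DU at 156.1° ✓; |DU| = 22.40 ✓; ∠DUJ = 67.90° ✓; |UJ| = 20.80 ✓; ∠UJW = 77.00° ✓; |JW| = 17.70 ✓; ∠JWC = 78.90° ✓; |WC| = 13.10 ✓; ∠(WC, CQ) = 90.00° ✓; |CQ| = 7.800 ✗.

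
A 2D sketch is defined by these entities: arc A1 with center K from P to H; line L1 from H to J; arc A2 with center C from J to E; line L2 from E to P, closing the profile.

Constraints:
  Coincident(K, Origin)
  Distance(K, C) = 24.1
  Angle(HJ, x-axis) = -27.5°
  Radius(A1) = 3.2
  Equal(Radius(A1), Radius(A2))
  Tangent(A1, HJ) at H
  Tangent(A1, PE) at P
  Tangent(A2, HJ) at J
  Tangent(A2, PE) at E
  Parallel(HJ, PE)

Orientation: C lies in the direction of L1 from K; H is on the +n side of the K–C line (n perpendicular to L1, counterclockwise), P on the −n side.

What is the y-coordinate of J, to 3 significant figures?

-8.29

The slot axis is L1's direction at -27.5°, so u = (cos -27.5°, sin -27.5°) = (0.887, -0.462) and n = (−sin -27.5°, cos -27.5°) = (0.462, 0.887). K is at the origin and C lies 24.1 along u from K, so C = 24.1·u = (21.4, -11.1). Tangency of A1 to both parallel lines with radius 3.2 puts H and P at K ± 3.2·n: H = (1.48, 2.84), P = (-1.48, -2.84). Equal radii place J and E the same way about C: J = C + 3.2·n = (22.9, -8.29), E = C − 3.2·n = (19.9, -14.0). So J.y = -8.29.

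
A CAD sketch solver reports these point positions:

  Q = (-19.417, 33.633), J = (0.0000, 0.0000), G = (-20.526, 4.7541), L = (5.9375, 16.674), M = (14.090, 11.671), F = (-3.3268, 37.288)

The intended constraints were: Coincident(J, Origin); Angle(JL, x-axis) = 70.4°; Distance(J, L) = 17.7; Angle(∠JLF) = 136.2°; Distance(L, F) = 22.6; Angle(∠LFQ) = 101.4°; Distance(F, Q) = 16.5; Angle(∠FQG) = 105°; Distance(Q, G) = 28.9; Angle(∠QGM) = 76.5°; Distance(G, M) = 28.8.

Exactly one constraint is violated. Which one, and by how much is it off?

Distance(G, M) = 28.8 — off by 6.50.

J = (0.00, 0.00) ✓; JL at 70.40° ✓; |JL| = 17.70 ✓; ∠JLF = 136.2° ✓; |LF| = 22.60 ✓; ∠LFQ = 101.4° ✓; |FQ| = 16.50 ✓; ∠FQG = 105.0° ✓; |QG| = 28.90 ✓; ∠QGM = 76.50° ✓; |GM| = 35.30 ✗.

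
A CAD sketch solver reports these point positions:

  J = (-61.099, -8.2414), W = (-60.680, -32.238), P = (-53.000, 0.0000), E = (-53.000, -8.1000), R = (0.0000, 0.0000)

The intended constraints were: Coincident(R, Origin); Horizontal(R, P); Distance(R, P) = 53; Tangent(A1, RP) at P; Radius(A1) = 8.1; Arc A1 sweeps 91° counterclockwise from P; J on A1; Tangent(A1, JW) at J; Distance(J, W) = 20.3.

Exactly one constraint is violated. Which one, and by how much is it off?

Distance(J, W) = 20.3 — off by 3.70.

R = (0.00, 0.00) ✓; R.y = 0.00, P.y = 0.00 ✓; |RP| = 53.00 ✓; ∠(EP, PR) = 90.00° ✓; |EP| = 8.100 ✓; bearing(E→J) − bearing(E→P) = 91.00° ✓; |EJ| = 8.100 ✓; ∠(EJ, JW) = 90.00° ✓; |JW| = 24.00 ✗.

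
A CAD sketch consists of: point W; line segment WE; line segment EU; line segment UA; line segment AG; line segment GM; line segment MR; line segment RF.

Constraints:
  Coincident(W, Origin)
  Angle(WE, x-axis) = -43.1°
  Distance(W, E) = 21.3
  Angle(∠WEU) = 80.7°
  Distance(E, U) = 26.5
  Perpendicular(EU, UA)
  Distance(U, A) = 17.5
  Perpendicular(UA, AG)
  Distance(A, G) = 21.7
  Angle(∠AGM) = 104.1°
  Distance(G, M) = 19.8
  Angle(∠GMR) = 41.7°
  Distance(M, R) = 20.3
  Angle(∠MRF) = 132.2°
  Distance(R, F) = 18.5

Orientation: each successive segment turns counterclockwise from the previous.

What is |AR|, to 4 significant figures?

12.47

W is at the origin; WE runs at -43.1° with length 21.3, so E = (15.55, -14.55). ∠WEU = 80.7° gives EU at 56.20° from the x-axis; with |EU| = 26.5, U = (30.29, 7.467). EU ⟂ UA, so UA runs at 146.2°; with |UA| = 17.5, A = (15.75, 17.20). UA ⟂ AG, so AG runs at -123.8°; with |AG| = 21.7, G = (3.680, -0.8298). ∠AGM = 104.1° gives GM at -47.90° from the x-axis; with |GM| = 19.8, M = (16.95, -15.52). ∠GMR = 41.7° gives MR at 90.40° from the x-axis; with |MR| = 20.3, R = (16.81, 4.779). Then |AR| = |R − A| = 12.47.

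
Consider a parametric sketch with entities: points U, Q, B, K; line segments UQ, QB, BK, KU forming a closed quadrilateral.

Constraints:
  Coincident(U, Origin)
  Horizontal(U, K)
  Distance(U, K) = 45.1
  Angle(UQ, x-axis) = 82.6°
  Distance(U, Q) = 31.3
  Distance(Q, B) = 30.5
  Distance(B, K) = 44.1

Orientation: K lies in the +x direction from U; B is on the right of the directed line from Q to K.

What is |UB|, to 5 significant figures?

1.2193

U is at the origin; UK is horizontal with |UK| = 45.1 and K in +x, so K = (45.1, 0). UQ runs at 82.6° with |UQ| = 31.3, so Q = (4.0313, 31.039). B is determined by |QB| = 30.5 and |BK| = 44.1 together: it lies at the intersection of circle(Q, 30.5) and circle(K, 44.1). With |QK| = 51.479, the foot of the radical line on QK is 15.885 from Q and the perpendicular offset is √(30.5² − 15.885²) = 26.037. Taking the right-of-QK solution: B = (1.0054, 0.68978).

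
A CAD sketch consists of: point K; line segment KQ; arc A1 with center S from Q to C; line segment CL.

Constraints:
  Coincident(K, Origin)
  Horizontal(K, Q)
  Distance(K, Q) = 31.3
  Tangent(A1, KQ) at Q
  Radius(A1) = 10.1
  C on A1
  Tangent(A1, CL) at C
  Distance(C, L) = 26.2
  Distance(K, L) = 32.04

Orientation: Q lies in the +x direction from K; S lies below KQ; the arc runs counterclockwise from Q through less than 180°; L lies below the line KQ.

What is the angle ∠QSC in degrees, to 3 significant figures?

66.0°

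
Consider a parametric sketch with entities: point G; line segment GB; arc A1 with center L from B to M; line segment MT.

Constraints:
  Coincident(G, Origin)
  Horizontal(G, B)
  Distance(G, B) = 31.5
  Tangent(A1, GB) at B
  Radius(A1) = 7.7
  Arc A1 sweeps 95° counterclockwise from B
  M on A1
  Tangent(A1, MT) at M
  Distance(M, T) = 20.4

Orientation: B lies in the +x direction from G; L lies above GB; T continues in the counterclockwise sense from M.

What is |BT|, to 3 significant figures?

29.3

G is at the origin; GB is horizontal with |GB| = 31.5 and B on the +x side, so B = (31.5, 0.00). Since A1 is tangent to GB there, LB ⟂ GB, so L = B + (0, 7.7) = (31.5, 7.70). On A1, B sits at bearing -90° from L; a 95° counterclockwise sweep puts M at bearing 5°, so M = L + 7.7·(cos 5°, sin 5°) = (39.2, 8.37). A1 meets MT tangentially, so LM is at right angles to MT, so MT runs along (−sin 5°, cos 5°); with |MT| = 20.4, T = (37.4, 28.7). Then |BT| = |T − B| = 29.3.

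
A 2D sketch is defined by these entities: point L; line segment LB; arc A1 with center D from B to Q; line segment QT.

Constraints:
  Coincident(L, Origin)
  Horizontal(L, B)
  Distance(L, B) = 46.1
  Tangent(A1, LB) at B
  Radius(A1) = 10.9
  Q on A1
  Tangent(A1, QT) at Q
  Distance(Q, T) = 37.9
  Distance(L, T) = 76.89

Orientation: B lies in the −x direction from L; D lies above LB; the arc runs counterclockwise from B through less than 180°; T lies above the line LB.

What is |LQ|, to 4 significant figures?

41.30

L is at the origin; LB is horizontal with |LB| = 46.1 and B on the −x side, so B = (-46.10, 0.000). Tangency of A1 to LB means the radius DB is perpendicular to LB, so D = B + (0, 10.9) = (-46.10, 10.90). Since DQ ⟂ QT (tangency), |DT| = √(10.9² + 37.9²) = 39.44 regardless of where Q sits on A1. So T lies on both circle(L, 76.89) and circle(D, 39.44); the above-LB intersection is T = (-60.32, 47.68). Q is the foot of the tangent from T: Q = (-37.42, 17.49).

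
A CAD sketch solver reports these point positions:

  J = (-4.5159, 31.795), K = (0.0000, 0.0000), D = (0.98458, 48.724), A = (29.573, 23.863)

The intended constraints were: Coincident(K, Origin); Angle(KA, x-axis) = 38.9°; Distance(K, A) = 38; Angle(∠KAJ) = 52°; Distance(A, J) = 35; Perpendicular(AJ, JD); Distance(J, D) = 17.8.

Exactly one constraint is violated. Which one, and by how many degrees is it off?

Perpendicular(AJ, JD) — off by 4.90°.

K = (0.00, 0.00) ✓; KA at 38.90° ✓; |KA| = 38.00 ✓; ∠KAJ = 52.00° ✓; |AJ| = 35.00 ✓; ∠(AJ, JD) = 94.90° ✗; |JD| = 17.80 ✓.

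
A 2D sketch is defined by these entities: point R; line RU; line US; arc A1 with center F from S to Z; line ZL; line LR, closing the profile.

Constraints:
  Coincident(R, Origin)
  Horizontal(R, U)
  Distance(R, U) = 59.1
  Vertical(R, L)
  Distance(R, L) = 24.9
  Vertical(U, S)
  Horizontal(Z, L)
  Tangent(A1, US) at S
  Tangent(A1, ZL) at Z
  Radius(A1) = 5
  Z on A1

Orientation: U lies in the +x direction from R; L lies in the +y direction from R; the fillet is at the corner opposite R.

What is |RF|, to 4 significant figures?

57.64

R is at the origin; R and U share the same y with |RU| = 59.1 and U on the +x side, so U = (59.10, 0.000). R and L share the same x with |RL| = 24.9 and L on the +y side, so L = (0.000, 24.90). The virtual corner opposite R is at (59.10, 24.90). Tangency of A1 to US means the radius FS is perpendicular to US and tangency of A1 to ZL means the radius FZ is perpendicular to ZL, with radius 5.0, so the center F sits 5.0 in from both sides at F = (54.10, 19.90). Then |RF| = |F − R| = 57.64.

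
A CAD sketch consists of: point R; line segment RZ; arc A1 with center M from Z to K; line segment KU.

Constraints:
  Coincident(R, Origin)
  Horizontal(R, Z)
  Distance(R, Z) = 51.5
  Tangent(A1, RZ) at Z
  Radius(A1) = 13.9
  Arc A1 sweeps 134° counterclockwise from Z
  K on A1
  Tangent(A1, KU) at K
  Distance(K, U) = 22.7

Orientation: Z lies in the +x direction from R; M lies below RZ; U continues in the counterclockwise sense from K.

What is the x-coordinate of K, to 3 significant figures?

41.5

R is at the origin; RZ is horizontal with |RZ| = 51.5 and Z on the +x side, so Z = (51.5, 0.00). A1 meets RZ tangentially, so MZ is at right angles to RZ, so M = Z + (0, -13.9) = (51.5, -13.9). On A1, Z sits at bearing 90° from M; a 134° counterclockwise sweep puts K at bearing 224°, so K = M + 13.9·(cos 224°, sin 224°) = (41.5, -23.6). So K.x = 41.5.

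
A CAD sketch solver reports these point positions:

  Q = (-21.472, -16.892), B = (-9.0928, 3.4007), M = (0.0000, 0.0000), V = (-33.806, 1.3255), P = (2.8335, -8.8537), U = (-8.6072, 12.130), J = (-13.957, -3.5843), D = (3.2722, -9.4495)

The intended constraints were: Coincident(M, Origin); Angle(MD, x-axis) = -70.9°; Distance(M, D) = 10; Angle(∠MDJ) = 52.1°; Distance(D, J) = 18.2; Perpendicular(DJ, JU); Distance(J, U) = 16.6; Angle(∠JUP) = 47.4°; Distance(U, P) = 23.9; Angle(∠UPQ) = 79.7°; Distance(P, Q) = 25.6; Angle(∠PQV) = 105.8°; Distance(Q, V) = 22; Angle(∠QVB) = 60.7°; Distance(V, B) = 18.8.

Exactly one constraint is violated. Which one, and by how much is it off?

Distance(V, B) = 18.8 — off by 6.00.

M = (0.00, 0.00) ✓; MD at -70.90° ✓; |MD| = 10.00 ✓; ∠MDJ = 52.10° ✓; |DJ| = 18.20 ✓; ∠(DJ, JU) = 90.00° ✓; |JU| = 16.60 ✓; ∠JUP = 47.40° ✓; |UP| = 23.90 ✓; ∠UPQ = 79.70° ✓; |PQ| = 25.60 ✓; ∠PQV = 105.8° ✓; |QV| = 22.00 ✓; ∠QVB = 60.70° ✓; |VB| = 24.80 ✗.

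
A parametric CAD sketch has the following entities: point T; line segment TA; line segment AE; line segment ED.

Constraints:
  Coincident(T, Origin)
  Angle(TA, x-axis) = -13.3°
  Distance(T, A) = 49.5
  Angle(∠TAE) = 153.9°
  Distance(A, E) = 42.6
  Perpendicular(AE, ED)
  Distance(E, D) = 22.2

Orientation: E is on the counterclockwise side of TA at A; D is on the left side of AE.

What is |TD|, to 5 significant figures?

87.053

∠TAE = 153.9°, so AE runs at -13.3° + (180° − 153.9°) = 12.800° from the x-axis; with |AE| = 42.6, E = A + 42.6·(cos 12.800°, sin 12.800°) = (89.714, -1.9495). AE is perpendicular to ED; with |ED| = 22.2 on the left of AE, D = E + 22.2·(-0.22155, 0.97515) = (84.795, 19.699). Then |TD| = |D − T| = 87.053.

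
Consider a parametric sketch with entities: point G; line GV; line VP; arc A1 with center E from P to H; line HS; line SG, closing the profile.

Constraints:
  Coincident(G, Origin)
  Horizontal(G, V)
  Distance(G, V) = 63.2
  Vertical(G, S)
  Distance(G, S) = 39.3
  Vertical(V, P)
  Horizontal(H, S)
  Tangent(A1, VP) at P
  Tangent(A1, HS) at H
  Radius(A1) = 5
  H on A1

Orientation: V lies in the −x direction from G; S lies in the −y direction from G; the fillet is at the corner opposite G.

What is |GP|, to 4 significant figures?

71.91

G is at the origin; GV is horizontal with |GV| = 63.2 and V on the −x side, so V = (-63.20, 0.000). GS is vertical with |GS| = 39.3 and S on the −y side, so S = (0.000, -39.30). The virtual corner opposite G is at (-63.20, -39.30). A1 meets VP tangentially, so EP is at right angles to VP and tangency of A1 to HS means the radius EH is perpendicular to HS, with radius 5.0, so the center E sits 5.0 in from both sides at E = (-58.20, -34.30). That places the tangent points at P = (-63.20, -34.30) on VP and H = (-58.20, -39.30) on HS. Then |GP| = |P − G| = 71.91.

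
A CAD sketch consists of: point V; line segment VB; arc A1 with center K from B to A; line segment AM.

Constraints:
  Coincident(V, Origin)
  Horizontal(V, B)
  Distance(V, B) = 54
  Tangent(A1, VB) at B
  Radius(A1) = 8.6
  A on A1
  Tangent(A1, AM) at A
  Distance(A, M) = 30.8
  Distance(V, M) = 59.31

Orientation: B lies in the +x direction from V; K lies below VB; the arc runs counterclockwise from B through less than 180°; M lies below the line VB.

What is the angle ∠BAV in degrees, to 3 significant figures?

125°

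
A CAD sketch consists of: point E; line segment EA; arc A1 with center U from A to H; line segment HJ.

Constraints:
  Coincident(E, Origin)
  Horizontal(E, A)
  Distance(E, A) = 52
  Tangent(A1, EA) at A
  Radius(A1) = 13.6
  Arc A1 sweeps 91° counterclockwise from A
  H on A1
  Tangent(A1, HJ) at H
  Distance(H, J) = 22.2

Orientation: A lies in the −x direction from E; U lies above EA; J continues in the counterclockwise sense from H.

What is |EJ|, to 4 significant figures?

52.94

E is at the origin; E and A share the same y with |EA| = 52.0 and A on the −x side, so A = (-52.00, 0.000). The tangent condition forces UA to be normal to EA, so U = A + (0, 13.6) = (-52.00, 13.60). On A1, A sits at bearing -90° from U; a 91° counterclockwise sweep puts H at bearing 1°, so H = U + 13.6·(cos 1°, sin 1°) = (-38.40, 13.84). The tangent condition forces UH to be normal to HJ, so HJ runs along (−sin 1°, cos 1°); with |HJ| = 22.2, J = (-38.79, 36.03). Then |EJ| = |J − E| = 52.94.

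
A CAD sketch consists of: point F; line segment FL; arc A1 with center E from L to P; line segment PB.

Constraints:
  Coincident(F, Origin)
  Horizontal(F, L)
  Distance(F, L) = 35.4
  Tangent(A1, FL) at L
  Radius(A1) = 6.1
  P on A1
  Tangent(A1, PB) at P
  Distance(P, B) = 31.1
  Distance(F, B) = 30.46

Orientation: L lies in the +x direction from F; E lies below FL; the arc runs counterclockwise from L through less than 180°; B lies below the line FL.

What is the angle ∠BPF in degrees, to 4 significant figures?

59.21°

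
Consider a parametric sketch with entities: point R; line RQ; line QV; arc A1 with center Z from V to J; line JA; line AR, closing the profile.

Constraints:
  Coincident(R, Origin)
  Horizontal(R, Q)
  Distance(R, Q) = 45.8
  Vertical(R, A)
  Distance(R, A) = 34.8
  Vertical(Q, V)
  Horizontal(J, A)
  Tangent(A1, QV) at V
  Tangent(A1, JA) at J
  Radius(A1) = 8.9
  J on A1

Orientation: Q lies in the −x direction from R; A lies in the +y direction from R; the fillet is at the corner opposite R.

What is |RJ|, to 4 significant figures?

50.72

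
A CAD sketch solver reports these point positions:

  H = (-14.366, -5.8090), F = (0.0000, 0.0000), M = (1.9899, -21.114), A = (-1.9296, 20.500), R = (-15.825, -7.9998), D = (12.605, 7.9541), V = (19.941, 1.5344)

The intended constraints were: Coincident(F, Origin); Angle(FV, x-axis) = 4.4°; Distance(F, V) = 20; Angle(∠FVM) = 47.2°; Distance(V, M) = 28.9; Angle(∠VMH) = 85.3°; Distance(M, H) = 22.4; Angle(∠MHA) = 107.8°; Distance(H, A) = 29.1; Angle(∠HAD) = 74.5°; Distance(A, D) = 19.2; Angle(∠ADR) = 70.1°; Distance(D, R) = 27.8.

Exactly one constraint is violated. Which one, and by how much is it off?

Distance(D, R) = 27.8 — off by 4.80.

F = (0.00, 0.00) ✓; FV at 4.400° ✓; |FV| = 20.00 ✓; ∠FVM = 47.20° ✓; |VM| = 28.90 ✓; ∠VMH = 85.30° ✓; |MH| = 22.40 ✓; ∠MHA = 107.8° ✓; |HA| = 29.10 ✓; ∠HAD = 74.50° ✓; |AD| = 19.20 ✓; ∠ADR = 70.10° ✓; |DR| = 32.60 ✗.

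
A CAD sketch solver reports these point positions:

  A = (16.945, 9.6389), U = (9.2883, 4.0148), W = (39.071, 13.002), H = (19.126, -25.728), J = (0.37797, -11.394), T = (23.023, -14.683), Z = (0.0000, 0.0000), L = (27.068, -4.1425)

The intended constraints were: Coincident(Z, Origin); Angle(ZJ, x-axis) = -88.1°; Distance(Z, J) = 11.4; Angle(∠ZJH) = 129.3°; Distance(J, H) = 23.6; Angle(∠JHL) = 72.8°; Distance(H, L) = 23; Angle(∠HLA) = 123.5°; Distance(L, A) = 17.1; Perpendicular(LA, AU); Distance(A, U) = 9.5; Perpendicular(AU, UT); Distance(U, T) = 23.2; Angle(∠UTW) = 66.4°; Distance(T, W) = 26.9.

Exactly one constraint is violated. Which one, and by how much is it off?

Distance(T, W) = 26.9 — off by 5.10.

Z = (0.00, 0.00) ✓; ZJ at -88.10° ✓; |ZJ| = 11.40 ✓; ∠ZJH = 129.3° ✓; |JH| = 23.60 ✓; ∠JHL = 72.80° ✓; |HL| = 23.00 ✓; ∠HLA = 123.5° ✓; |LA| = 17.10 ✓; ∠(LA, AU) = 90.00° ✓; |AU| = 9.500 ✓; ∠(AU, UT) = 90.00° ✓; |UT| = 23.20 ✓; ∠UTW = 66.40° ✓; |TW| = 32.00 ✗.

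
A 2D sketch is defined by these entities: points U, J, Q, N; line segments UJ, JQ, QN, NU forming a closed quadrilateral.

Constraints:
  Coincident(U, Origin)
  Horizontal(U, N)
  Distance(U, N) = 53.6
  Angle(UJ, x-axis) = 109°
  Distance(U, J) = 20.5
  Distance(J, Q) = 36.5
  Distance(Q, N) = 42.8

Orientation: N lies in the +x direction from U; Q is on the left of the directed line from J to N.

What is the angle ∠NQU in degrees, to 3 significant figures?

77.3°

Checks: |JQ| = 36.50 ✓; |QN| = 42.80 ✓.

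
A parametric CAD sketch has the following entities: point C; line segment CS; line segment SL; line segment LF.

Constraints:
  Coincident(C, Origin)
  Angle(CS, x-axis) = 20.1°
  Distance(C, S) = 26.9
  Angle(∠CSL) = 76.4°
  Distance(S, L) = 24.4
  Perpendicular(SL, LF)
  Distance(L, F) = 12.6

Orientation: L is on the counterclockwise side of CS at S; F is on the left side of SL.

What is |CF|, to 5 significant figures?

22.587

C is at the origin; CS runs at 20.1° with length 26.9, so S = 26.9·(cos 20.1°, sin 20.1°) = (25.262, 9.2444). ∠CSL = 76.4°, so SL runs at 20.1° + (180° − 76.4°) = 123.70° from the x-axis; with |SL| = 24.4, L = S + 24.4·(cos 123.70°, sin 123.70°) = (11.723, 29.544). SL ⟂ LF; with |LF| = 12.6 on the left of SL, F = L + 12.6·(-0.83195, -0.55484) = (1.2408, 22.553). Then |CF| = |F − C| = 22.587.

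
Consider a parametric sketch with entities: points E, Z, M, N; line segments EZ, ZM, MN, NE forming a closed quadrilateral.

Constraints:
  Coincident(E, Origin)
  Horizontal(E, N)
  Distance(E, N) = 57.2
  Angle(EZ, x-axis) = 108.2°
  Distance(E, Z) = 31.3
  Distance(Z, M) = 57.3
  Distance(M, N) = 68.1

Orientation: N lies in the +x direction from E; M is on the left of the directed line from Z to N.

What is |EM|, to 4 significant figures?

73.81

Checks: |ZM| = 57.30 ✓; |MN| = 68.10 ✓.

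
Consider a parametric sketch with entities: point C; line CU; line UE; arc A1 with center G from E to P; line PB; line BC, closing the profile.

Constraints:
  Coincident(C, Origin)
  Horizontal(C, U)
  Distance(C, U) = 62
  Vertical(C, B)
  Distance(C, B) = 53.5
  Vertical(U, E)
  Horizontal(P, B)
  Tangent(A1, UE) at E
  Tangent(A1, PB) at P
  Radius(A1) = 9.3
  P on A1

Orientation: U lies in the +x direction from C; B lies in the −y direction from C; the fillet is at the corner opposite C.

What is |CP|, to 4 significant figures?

75.10

C is at the origin; C and U share the same y with |CU| = 62.0 and U on the +x side, so U = (62.00, 0.000). CB is vertical with |CB| = 53.5 and B on the −y side, so B = (0.000, -53.50). The virtual corner opposite C is at (62.00, -53.50). Tangency of A1 to UE means the radius GE is perpendicular to UE and tangency of A1 to PB means the radius GP is perpendicular to PB, with radius 9.3, so the center G sits 9.3 in from both sides at G = (52.70, -44.20). That places the tangent points at E = (62.00, -44.20) on UE and P = (52.70, -53.50) on PB. Then |CP| = |P − C| = 75.10.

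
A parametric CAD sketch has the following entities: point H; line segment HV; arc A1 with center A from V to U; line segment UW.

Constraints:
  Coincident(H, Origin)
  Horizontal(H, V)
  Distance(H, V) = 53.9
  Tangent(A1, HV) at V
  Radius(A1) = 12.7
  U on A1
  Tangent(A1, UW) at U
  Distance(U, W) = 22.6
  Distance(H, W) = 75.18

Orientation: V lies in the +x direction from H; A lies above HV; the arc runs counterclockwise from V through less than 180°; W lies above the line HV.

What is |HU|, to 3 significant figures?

67.8

H is at the origin; HV is horizontal with |HV| = 53.9 and V on the +x side, so V = (53.9, 0.00). Since A1 is tangent to HV there, AV ⟂ HV, so A = V + (0, 12.7) = (53.9, 12.7). Since AU ⟂ UW (tangency), |AW| = √(12.7² + 22.6²) = 25.9 regardless of where U sits on A1. So W lies on both circle(H, 75.18) and circle(A, 25.9); the above-HV intersection is W = (66.3, 35.5). U is the foot of the tangent from W: U = (66.6, 12.9).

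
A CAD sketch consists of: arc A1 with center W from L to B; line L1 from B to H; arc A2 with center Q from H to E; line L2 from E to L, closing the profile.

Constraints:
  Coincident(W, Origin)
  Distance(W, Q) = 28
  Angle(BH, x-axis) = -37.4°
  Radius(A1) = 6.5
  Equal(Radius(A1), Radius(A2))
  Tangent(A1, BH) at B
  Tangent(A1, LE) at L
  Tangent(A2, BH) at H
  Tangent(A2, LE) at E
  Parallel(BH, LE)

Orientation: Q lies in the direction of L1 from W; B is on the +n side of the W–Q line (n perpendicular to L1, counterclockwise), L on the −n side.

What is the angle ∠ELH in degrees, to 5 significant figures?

24.905°

The slot axis is L1's direction at -37.4°, so u = (cos -37.4°, sin -37.4°) = (0.79441, -0.60738) and n = (−sin -37.4°, cos -37.4°) = (0.60738, 0.79441). W is at the origin and Q lies 28.0 along u from W, so Q = 28.0·u = (22.244, -17.007). Tangency of A1 to both parallel lines with radius 6.5 puts B and L at W ± 6.5·n: B = (3.9479, 5.1637), L = (-3.9479, -5.1637). Equal radii place H and E the same way about Q: H = Q + 6.5·n = (26.192, -11.843), E = Q − 6.5·n = (18.296, -22.170). Then cos ∠ELH = LE·LH / (|LE||LH|), giving 24.905°.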